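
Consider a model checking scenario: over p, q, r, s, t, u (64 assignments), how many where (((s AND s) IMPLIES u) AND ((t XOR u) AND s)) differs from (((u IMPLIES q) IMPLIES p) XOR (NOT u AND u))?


F1 = (((s AND s) IMPLIES u) AND ((t XOR u) AND s))
F2 = (((u IMPLIES q) IMPLIES p) XOR (NOT u AND u))
Evaluate both on each of 64 rows (bits = p,q,r,s,t,u):
  row 0 [000000]: F1=0 F2=0 -> 0
  row 1 [000001]: F1=0 F2=1 (differ) -> 1
  row 2 [000010]: F1=0 F2=0 -> 0
  row 3 [000011]: F1=0 F2=1 (differ) -> 1
  row 4 [000100]: F1=0 F2=0 -> 0
  (every remaining row is evaluated the same way; all 64 results are listed next)
Full result column, 8 rows per line (p,q,r fixed per line; s,t,u runs 000..111 left to right):
  rows 0-7 [p,q,r=000]: 01010001  (ones: 3)
  rows 8-15 [p,q,r=001]: 01010001  (ones: 3)
  rows 16-23 [p,q,r=010]: 00000100  (ones: 1)
  rows 24-31 [p,q,r=011]: 00000100  (ones: 1)
  rows 32-39 [p,q,r=100]: 11111011  (ones: 7)
  rows 40-47 [p,q,r=101]: 11111011  (ones: 7)
  rows 48-55 [p,q,r=110]: 11111011  (ones: 7)
  rows 56-63 [p,q,r=111]: 11111011  (ones: 7)
Disagreements = 3+3+1+1+7+7+7+7 = 36

36


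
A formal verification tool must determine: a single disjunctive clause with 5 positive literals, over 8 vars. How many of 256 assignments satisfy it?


Step 1: Total=2^8=256
Step 2: Unsat when all 5 false: 2^3=8
Step 3: Sat=256-8=248

248


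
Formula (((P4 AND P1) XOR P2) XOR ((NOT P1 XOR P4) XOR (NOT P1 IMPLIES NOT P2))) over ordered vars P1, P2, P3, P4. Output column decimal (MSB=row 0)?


Formula: (((P4 AND P1) XOR P2) XOR ((NOT P1 XOR P4) XOR (NOT P1 IMPLIES NOT P2))) over P1, P2, P3, P4 (16 rows)
Evaluate each row (bits = P1,P2,P3,P4, MSB first):
  row 0 [0000]: (((0 AND 0) XOR 0) XOR ((NOT 0 XOR 0) XOR (NOT 0 IMPLIES NOT 0))) -> 0
  row 1 [0001]: (((1 AND 0) XOR 0) XOR ((NOT 0 XOR 1) XOR (NOT 0 IMPLIES NOT 0))) -> 1
  row 2 [0010]: (((0 AND 0) XOR 0) XOR ((NOT 0 XOR 0) XOR (NOT 0 IMPLIES NOT 0))) -> 0
  row 3 [0011]: (((1 AND 0) XOR 0) XOR ((NOT 0 XOR 1) XOR (NOT 0 IMPLIES NOT 0))) -> 1
  row 4 [0100]: (((0 AND 0) XOR 1) XOR ((NOT 0 XOR 0) XOR (NOT 0 IMPLIES NOT 1))) -> 0
  row 5 [0101]: (((1 AND 0) XOR 1) XOR ((NOT 0 XOR 1) XOR (NOT 0 IMPLIES NOT 1))) -> 1
  row 6 [0110]: (((0 AND 0) XOR 1) XOR ((NOT 0 XOR 0) XOR (NOT 0 IMPLIES NOT 1))) -> 0
  row 7 [0111]: (((1 AND 0) XOR 1) XOR ((NOT 0 XOR 1) XOR (NOT 0 IMPLIES NOT 1))) -> 1
  row 8 [1000]: (((0 AND 1) XOR 0) XOR ((NOT 1 XOR 0) XOR (NOT 1 IMPLIES NOT 0))) -> 1
  row 9 [1001]: (((1 AND 1) XOR 0) XOR ((NOT 1 XOR 1) XOR (NOT 1 IMPLIES NOT 0))) -> 1
  row 10 [1010]: (((0 AND 1) XOR 0) XOR ((NOT 1 XOR 0) XOR (NOT 1 IMPLIES NOT 0))) -> 1
  row 11 [1011]: (((1 AND 1) XOR 0) XOR ((NOT 1 XOR 1) XOR (NOT 1 IMPLIES NOT 0))) -> 1
  row 12 [1100]: (((0 AND 1) XOR 1) XOR ((NOT 1 XOR 0) XOR (NOT 1 IMPLIES NOT 1))) -> 0
  row 13 [1101]: (((1 AND 1) XOR 1) XOR ((NOT 1 XOR 1) XOR (NOT 1 IMPLIES NOT 1))) -> 0
  row 14 [1110]: (((0 AND 1) XOR 1) XOR ((NOT 1 XOR 0) XOR (NOT 1 IMPLIES NOT 1))) -> 0
  row 15 [1111]: (((1 AND 1) XOR 1) XOR ((NOT 1 XOR 1) XOR (NOT 1 IMPLIES NOT 1))) -> 0
Full result column, 4 rows per line (P1,P2 fixed per line; P3,P4 runs 00..11 left to right):
  rows 0-3 [P1,P2=00]: 0101  = hex 5
  rows 4-7 [P1,P2=01]: 0101  = hex 5
  rows 8-11 [P1,P2=10]: 1111  = hex F
  rows 12-15 [P1,P2=11]: 0000  = hex 0
Output column (row 0 .. row 15) = 0101010111110000
Output column grouped in 4s = 0101 0101 1111 0000 = 0x55F0
Convert to decimal digit by digit (value = value*16 + digit):
  5 -> 5
  5*16 + 5 = 85
  85*16 + 15 (F) = 1375
  1375*16 + 0 = 22000
Decimal = 22000

22000


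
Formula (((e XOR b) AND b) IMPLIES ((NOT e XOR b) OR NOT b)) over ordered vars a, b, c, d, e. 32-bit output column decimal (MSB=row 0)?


Formula: (((e XOR b) AND b) IMPLIES ((NOT e XOR b) OR NOT b)) over a, b, c, d, e (32 rows)
Evaluate each row (bits = a,b,c,d,e, MSB first):
  row 0 [00000]: (((0 XOR 0) AND 0) IMPLIES ((NOT 0 XOR 0) OR NOT 0)) -> 1
  row 1 [00001]: (((1 XOR 0) AND 0) IMPLIES ((NOT 1 XOR 0) OR NOT 0)) -> 1
  row 2 [00010]: (((0 XOR 0) AND 0) IMPLIES ((NOT 0 XOR 0) OR NOT 0)) -> 1
  row 3 [00011]: (((1 XOR 0) AND 0) IMPLIES ((NOT 1 XOR 0) OR NOT 0)) -> 1
  row 4 [00100]: (((0 XOR 0) AND 0) IMPLIES ((NOT 0 XOR 0) OR NOT 0)) -> 1
  row 5 [00101]: (((1 XOR 0) AND 0) IMPLIES ((NOT 1 XOR 0) OR NOT 0)) -> 1
  row 6 [00110]: (((0 XOR 0) AND 0) IMPLIES ((NOT 0 XOR 0) OR NOT 0)) -> 1
  row 7 [00111]: (((1 XOR 0) AND 0) IMPLIES ((NOT 1 XOR 0) OR NOT 0)) -> 1
  row 8 [01000]: (((0 XOR 1) AND 1) IMPLIES ((NOT 0 XOR 1) OR NOT 1)) -> 0
  row 9 [01001]: (((1 XOR 1) AND 1) IMPLIES ((NOT 1 XOR 1) OR NOT 1)) -> 1
  row 10 [01010]: (((0 XOR 1) AND 1) IMPLIES ((NOT 0 XOR 1) OR NOT 1)) -> 0
  row 11 [01011]: (((1 XOR 1) AND 1) IMPLIES ((NOT 1 XOR 1) OR NOT 1)) -> 1
  row 12 [01100]: (((0 XOR 1) AND 1) IMPLIES ((NOT 0 XOR 1) OR NOT 1)) -> 0
  row 13 [01101]: (((1 XOR 1) AND 1) IMPLIES ((NOT 1 XOR 1) OR NOT 1)) -> 1
  row 14 [01110]: (((0 XOR 1) AND 1) IMPLIES ((NOT 0 XOR 1) OR NOT 1)) -> 0
  row 15 [01111]: (((1 XOR 1) AND 1) IMPLIES ((NOT 1 XOR 1) OR NOT 1)) -> 1
  row 16 [10000]: (((0 XOR 0) AND 0) IMPLIES ((NOT 0 XOR 0) OR NOT 0)) -> 1
  row 17 [10001]: (((1 XOR 0) AND 0) IMPLIES ((NOT 1 XOR 0) OR NOT 0)) -> 1
  row 18 [10010]: (((0 XOR 0) AND 0) IMPLIES ((NOT 0 XOR 0) OR NOT 0)) -> 1
  row 19 [10011]: (((1 XOR 0) AND 0) IMPLIES ((NOT 1 XOR 0) OR NOT 0)) -> 1
  row 20 [10100]: (((0 XOR 0) AND 0) IMPLIES ((NOT 0 XOR 0) OR NOT 0)) -> 1
  row 21 [10101]: (((1 XOR 0) AND 0) IMPLIES ((NOT 1 XOR 0) OR NOT 0)) -> 1
  row 22 [10110]: (((0 XOR 0) AND 0) IMPLIES ((NOT 0 XOR 0) OR NOT 0)) -> 1
  row 23 [10111]: (((1 XOR 0) AND 0) IMPLIES ((NOT 1 XOR 0) OR NOT 0)) -> 1
  row 24 [11000]: (((0 XOR 1) AND 1) IMPLIES ((NOT 0 XOR 1) OR NOT 1)) -> 0
  row 25 [11001]: (((1 XOR 1) AND 1) IMPLIES ((NOT 1 XOR 1) OR NOT 1)) -> 1
  row 26 [11010]: (((0 XOR 1) AND 1) IMPLIES ((NOT 0 XOR 1) OR NOT 1)) -> 0
  row 27 [11011]: (((1 XOR 1) AND 1) IMPLIES ((NOT 1 XOR 1) OR NOT 1)) -> 1
  row 28 [11100]: (((0 XOR 1) AND 1) IMPLIES ((NOT 0 XOR 1) OR NOT 1)) -> 0
  row 29 [11101]: (((1 XOR 1) AND 1) IMPLIES ((NOT 1 XOR 1) OR NOT 1)) -> 1
  row 30 [11110]: (((0 XOR 1) AND 1) IMPLIES ((NOT 0 XOR 1) OR NOT 1)) -> 0
  row 31 [11111]: (((1 XOR 1) AND 1) IMPLIES ((NOT 1 XOR 1) OR NOT 1)) -> 1
Full result column, 4 rows per line (a,b,c fixed per line; d,e runs 00..11 left to right):
  rows 0-3 [a,b,c=000]: 1111  = hex F
  rows 4-7 [a,b,c=001]: 1111  = hex F
  rows 8-11 [a,b,c=010]: 0101  = hex 5
  rows 12-15 [a,b,c=011]: 0101  = hex 5
  rows 16-19 [a,b,c=100]: 1111  = hex F
  rows 20-23 [a,b,c=101]: 1111  = hex F
  rows 24-27 [a,b,c=110]: 0101  = hex 5
  rows 28-31 [a,b,c=111]: 0101  = hex 5
Output column (row 0 .. row 31) = 11111111010101011111111101010101
Output column grouped in 4s = 1111 1111 0101 0101 1111 1111 0101 0101 = 0xFF55FF55
Convert to decimal digit by digit (value = value*16 + digit):
  F -> 15
  15*16 + 15 (F) = 255
  255*16 + 5 = 4085
  4085*16 + 5 = 65365
  65365*16 + 15 (F) = 1045855
  1045855*16 + 15 (F) = 16733695
  16733695*16 + 5 = 267739125
  267739125*16 + 5 = 4283826005
Decimal = 4283826005

4283826005


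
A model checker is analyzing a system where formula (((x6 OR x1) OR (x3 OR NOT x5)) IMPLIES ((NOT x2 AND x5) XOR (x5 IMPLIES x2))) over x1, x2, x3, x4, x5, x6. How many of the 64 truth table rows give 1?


Formula: (((x6 OR x1) OR (x3 OR NOT x5)) IMPLIES ((NOT x2 AND x5) XOR (x5 IMPLIES x2))) over 6 vars (64 rows)
Evaluate each row (x1, x2, x3, x4, x5, x6 as bits, MSB first):
  row 0 [000000]: (((0 OR 0) OR (0 OR NOT 0)) IMPLIES ((NOT 0 AND 0) XOR (0 IMPLIES 0))) -> 1
  row 1 [000001]: (((1 OR 0) OR (0 OR NOT 0)) IMPLIES ((NOT 0 AND 0) XOR (0 IMPLIES 0))) -> 1
  row 2 [000010]: (((0 OR 0) OR (0 OR NOT 1)) IMPLIES ((NOT 0 AND 1) XOR (1 IMPLIES 0))) -> 1
  row 3 [000011]: (((1 OR 0) OR (0 OR NOT 1)) IMPLIES ((NOT 0 AND 1) XOR (1 IMPLIES 0))) -> 1
  row 4 [000100]: (((0 OR 0) OR (0 OR NOT 0)) IMPLIES ((NOT 0 AND 0) XOR (0 IMPLIES 0))) -> 1
  (every remaining row is evaluated the same way; all 64 results are listed next)
Full result column, 8 rows per line (x1,x2,x3 fixed per line; x4,x5,x6 runs 000..111 left to right):
  rows 0-7 [x1,x2,x3=000]: 11111111  (ones: 8)
  rows 8-15 [x1,x2,x3=001]: 11111111  (ones: 8)
  rows 16-23 [x1,x2,x3=010]: 11111111  (ones: 8)
  rows 24-31 [x1,x2,x3=011]: 11111111  (ones: 8)
  rows 32-39 [x1,x2,x3=100]: 11111111  (ones: 8)
  rows 40-47 [x1,x2,x3=101]: 11111111  (ones: 8)
  rows 48-55 [x1,x2,x3=110]: 11111111  (ones: 8)
  rows 56-63 [x1,x2,x3=111]: 11111111  (ones: 8)
Count of 1-rows = 8+8+8+8+8+8+8+8 = 64

64


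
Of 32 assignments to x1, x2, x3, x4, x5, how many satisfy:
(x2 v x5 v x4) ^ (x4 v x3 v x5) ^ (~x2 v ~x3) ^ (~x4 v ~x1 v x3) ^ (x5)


CNF with 5 clauses over 5 vars (32 assignments).
An assignment satisfies CNF iff every clause has >=1 true literal.
Check each row (bits = x1,x2,x3,x4,x5; clause T/F shown):
  row 0 [00000]: clauses=FFTTF -> 0
  row 1 [00001]: clauses=TTTTT -> 1
  row 2 [00010]: clauses=TTTTF -> 0
  row 3 [00011]: clauses=TTTTT -> 1
  row 4 [00100]: clauses=FTTTF -> 0
  row 5 [00101]: clauses=TTTTT -> 1
  row 6 [00110]: clauses=TTTTF -> 0
  row 7 [00111]: clauses=TTTTT -> 1
  row 8 [01000]: clauses=TFTTF -> 0
  row 9 [01001]: clauses=TTTTT -> 1
  row 10 [01010]: clauses=TTTTF -> 0
  row 11 [01011]: clauses=TTTTT -> 1
  row 12 [01100]: clauses=TTFTF -> 0
  row 13 [01101]: clauses=TTFTT -> 0
  row 14 [01110]: clauses=TTFTF -> 0
  row 15 [01111]: clauses=TTFTT -> 0
  row 16 [10000]: clauses=FFTTF -> 0
  row 17 [10001]: clauses=TTTTT -> 1
  row 18 [10010]: clauses=TTTFF -> 0
  row 19 [10011]: clauses=TTTFT -> 0
  row 20 [10100]: clauses=FTTTF -> 0
  row 21 [10101]: clauses=TTTTT -> 1
  row 22 [10110]: clauses=TTTTF -> 0
  row 23 [10111]: clauses=TTTTT -> 1
  row 24 [11000]: clauses=TFTTF -> 0
  row 25 [11001]: clauses=TTTTT -> 1
  row 26 [11010]: clauses=TTTFF -> 0
  row 27 [11011]: clauses=TTTFT -> 0
  row 28 [11100]: clauses=TTFTF -> 0
  row 29 [11101]: clauses=TTFTT -> 0
  row 30 [11110]: clauses=TTFTF -> 0
  row 31 [11111]: clauses=TTFTT -> 0
Full result column, 8 rows per line (x1,x2 fixed per line; x3,x4,x5 runs 000..111 left to right):
  rows 0-7 [x1,x2=00]: 01010101  (ones: 4)
  rows 8-15 [x1,x2=01]: 01010000  (ones: 2)
  rows 16-23 [x1,x2=10]: 01000101  (ones: 3)
  rows 24-31 [x1,x2=11]: 01000000  (ones: 1)
Satisfying assignments = 4+2+3+1 = 10

10


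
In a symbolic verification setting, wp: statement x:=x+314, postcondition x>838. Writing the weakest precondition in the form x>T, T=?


Formula: wp(x:=E, P) = P[E/x] (substitute E for x in postcondition)
Step 1: Postcondition: x>838
Step 2: Substitute x+314 for x: x+314>838
Step 3: Solve for x: x > 838-314 = 524

524


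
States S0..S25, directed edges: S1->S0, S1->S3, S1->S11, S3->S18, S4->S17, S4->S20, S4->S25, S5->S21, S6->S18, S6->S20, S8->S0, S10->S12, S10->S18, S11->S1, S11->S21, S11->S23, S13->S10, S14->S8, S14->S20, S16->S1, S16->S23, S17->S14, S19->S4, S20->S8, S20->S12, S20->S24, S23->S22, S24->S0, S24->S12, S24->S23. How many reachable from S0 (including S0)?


BFS from S0:
  layer 0: {S0}
Reachable set: {S0}
Count = 1

1


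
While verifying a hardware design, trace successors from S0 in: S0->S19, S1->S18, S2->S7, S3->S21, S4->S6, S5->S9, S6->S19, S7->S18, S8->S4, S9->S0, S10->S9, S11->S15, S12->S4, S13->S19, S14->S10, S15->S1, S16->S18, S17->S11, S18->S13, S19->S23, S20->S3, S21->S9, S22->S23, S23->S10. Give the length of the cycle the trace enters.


Trace from S0 until a state repeats:
  S0 -> S19 -> S23 -> S10 -> S9 -> S0
S0 first seen at step 0, revisited at step 5.
Cycle length = 5 - 0 = 5

5


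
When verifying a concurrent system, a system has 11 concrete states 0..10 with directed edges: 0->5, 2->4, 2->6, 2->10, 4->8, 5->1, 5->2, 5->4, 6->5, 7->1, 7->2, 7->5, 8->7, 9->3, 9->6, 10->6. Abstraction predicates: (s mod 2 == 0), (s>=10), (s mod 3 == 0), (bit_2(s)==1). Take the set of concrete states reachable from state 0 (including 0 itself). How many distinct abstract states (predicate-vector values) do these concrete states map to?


BFS from 0:
Concrete reachable: {0, 1, 2, 4, 5, 6, 7, 8, 10}
Abstract via predicates (s mod 2 == 0), (s>=10), (s mod 3 == 0), (bit_2(s)==1):
  (0,0,0,0) <- {1}
  (0,0,0,1) <- {5, 7}
  (1,0,0,0) <- {2, 8}
  (1,0,0,1) <- {4}
  (1,0,1,0) <- {0}
  (1,0,1,1) <- {6}
  (1,1,0,0) <- {10}
Distinct abstract states = 7

7


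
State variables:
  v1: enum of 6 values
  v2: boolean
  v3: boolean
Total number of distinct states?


State space = product of domain sizes of all variables.
Domain sizes:
  v1 (enum of 6 values): 6
  v2 (boolean): 2
  v3 (boolean): 2
Product = 6 * 2 * 2 = 24

24


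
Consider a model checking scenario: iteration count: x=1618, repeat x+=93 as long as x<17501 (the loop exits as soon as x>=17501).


Step 1: x goes from 1618 toward 17501 by 93; the body runs while x<17501, so iterations = ceil((bound-start)/step)
Step 2: Distance=15883
Step 3: ceil(15883/93)=171

171


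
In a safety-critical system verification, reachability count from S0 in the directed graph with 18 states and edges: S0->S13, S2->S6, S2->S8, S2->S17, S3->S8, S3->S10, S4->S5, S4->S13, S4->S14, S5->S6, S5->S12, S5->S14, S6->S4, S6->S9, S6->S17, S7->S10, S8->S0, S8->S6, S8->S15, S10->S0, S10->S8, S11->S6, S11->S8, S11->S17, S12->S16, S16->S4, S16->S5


BFS from S0:
  layer 0: {S0}
  layer 1: {S13}
Reachable set: {S0, S13}
Count = 2

2


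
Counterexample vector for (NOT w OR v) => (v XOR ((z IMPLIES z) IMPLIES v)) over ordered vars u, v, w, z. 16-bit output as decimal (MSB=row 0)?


F1 = (NOT w OR v)
F2 = (v XOR ((z IMPLIES z) IMPLIES v))
Counterexample to F1=>F2 is where F1=1 and F2=0.
Evaluate each row (bits = u,v,w,z, MSB first):
  row 0 [0000]: F1=1 F2=0 -> F1&~F2 -> 1
  row 1 [0001]: F1=1 F2=0 -> F1&~F2 -> 1
  row 2 [0010]: F1=0 F2=0 -> F1&~F2 -> 0
  row 3 [0011]: F1=0 F2=0 -> F1&~F2 -> 0
  row 4 [0100]: F1=1 F2=0 -> F1&~F2 -> 1
  row 5 [0101]: F1=1 F2=0 -> F1&~F2 -> 1
  row 6 [0110]: F1=1 F2=0 -> F1&~F2 -> 1
  row 7 [0111]: F1=1 F2=0 -> F1&~F2 -> 1
  row 8 [1000]: F1=1 F2=0 -> F1&~F2 -> 1
  row 9 [1001]: F1=1 F2=0 -> F1&~F2 -> 1
  row 10 [1010]: F1=0 F2=0 -> F1&~F2 -> 0
  row 11 [1011]: F1=0 F2=0 -> F1&~F2 -> 0
  row 12 [1100]: F1=1 F2=0 -> F1&~F2 -> 1
  row 13 [1101]: F1=1 F2=0 -> F1&~F2 -> 1
  row 14 [1110]: F1=1 F2=0 -> F1&~F2 -> 1
  row 15 [1111]: F1=1 F2=0 -> F1&~F2 -> 1
Full result column, 4 rows per line (u,v fixed per line; w,z runs 00..11 left to right):
  rows 0-3 [u,v=00]: 1100  = hex C
  rows 4-7 [u,v=01]: 1111  = hex F
  rows 8-11 [u,v=10]: 1100  = hex C
  rows 12-15 [u,v=11]: 1111  = hex F
Counterexample vector (row 0 .. row 15) = 1100111111001111
Output column grouped in 4s = 1100 1111 1100 1111 = 0xCFCF
Convert to decimal digit by digit (value = value*16 + digit):
  C -> 12
  12*16 + 15 (F) = 207
  207*16 + 12 (C) = 3324
  3324*16 + 15 (F) = 53199
Decimal = 53199

53199


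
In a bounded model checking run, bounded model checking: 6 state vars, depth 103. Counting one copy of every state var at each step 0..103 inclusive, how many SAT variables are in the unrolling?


BMC unrolls to depth k, creating one copy of each state var for steps 0..k.
Step count = 103 + 1 = 104 (steps 0 through 103)
Vars per step = 6
Total = 6 * 104 = 624

624


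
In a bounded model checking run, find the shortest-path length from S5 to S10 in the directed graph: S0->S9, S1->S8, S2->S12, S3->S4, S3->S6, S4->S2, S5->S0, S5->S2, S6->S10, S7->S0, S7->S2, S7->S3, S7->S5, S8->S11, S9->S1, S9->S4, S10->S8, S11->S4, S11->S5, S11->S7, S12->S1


BFS layer-by-layer from S5:
  dist 0: {S5}
  dist 1: {S0, S2}
  dist 2: {S9, S12}
  dist 3: {S1, S4}
  dist 4: {S8}
  dist 5: {S11}
  dist 6: {S7}
  dist 7: {S3}
  dist 8: {S6}
  dist 9: {S10}
  -> S10 reached at distance 9
Shortest path length = 9

9


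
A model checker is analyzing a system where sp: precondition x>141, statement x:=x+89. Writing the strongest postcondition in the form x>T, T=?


Formula: sp(P, x:=E) = exists old_x. (x = E[old_x/x]) AND P[old_x/x] (old_x is the value of x before the assignment; eliminate old_x by solving x = E[old_x/x] for old_x)
Step 1: Precondition P: x>141, i.e. old_x > 141
Step 2: Assignment gives x = old_x + 89, so old_x = x - 89
Step 3: Substitute into P: x - 89 > 141
Step 4: Simplify: x > 141+89 = 230

230


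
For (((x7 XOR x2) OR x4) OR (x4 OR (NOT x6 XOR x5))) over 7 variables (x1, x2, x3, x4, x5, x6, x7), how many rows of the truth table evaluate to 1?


Formula: (((x7 XOR x2) OR x4) OR (x4 OR (NOT x6 XOR x5))) over 7 vars (128 rows)
Evaluate each row (x1, x2, x3, x4, x5, x6, x7 as bits, MSB first):
  row 0 [0000000]: (((0 XOR 0) OR 0) OR (0 OR (NOT 0 XOR 0))) -> 1
  row 1 [0000001]: (((1 XOR 0) OR 0) OR (0 OR (NOT 0 XOR 0))) -> 1
  row 2 [0000010]: (((0 XOR 0) OR 0) OR (0 OR (NOT 1 XOR 0))) -> 0
  row 3 [0000011]: (((1 XOR 0) OR 0) OR (0 OR (NOT 1 XOR 0))) -> 1
  row 4 [0000100]: (((0 XOR 0) OR 0) OR (0 OR (NOT 0 XOR 1))) -> 0
  (every remaining row is evaluated the same way; all 128 results are listed next)
Full result column, 8 rows per line (x1,x2,x3,x4 fixed per line; x5,x6,x7 runs 000..111 left to right):
  rows 0-7 [x1,x2,x3,x4=0000]: 11010111  (ones: 6)
  rows 8-15 [x1,x2,x3,x4=0001]: 11111111  (ones: 8)
  rows 16-23 [x1,x2,x3,x4=0010]: 11010111  (ones: 6)
  rows 24-31 [x1,x2,x3,x4=0011]: 11111111  (ones: 8)
  rows 32-39 [x1,x2,x3,x4=0100]: 11101011  (ones: 6)
  rows 40-47 [x1,x2,x3,x4=0101]: 11111111  (ones: 8)
  rows 48-55 [x1,x2,x3,x4=0110]: 11101011  (ones: 6)
  rows 56-63 [x1,x2,x3,x4=0111]: 11111111  (ones: 8)
  rows 64-71 [x1,x2,x3,x4=1000]: 11010111  (ones: 6)
  rows 72-79 [x1,x2,x3,x4=1001]: 11111111  (ones: 8)
  rows 80-87 [x1,x2,x3,x4=1010]: 11010111  (ones: 6)
  rows 88-95 [x1,x2,x3,x4=1011]: 11111111  (ones: 8)
  rows 96-103 [x1,x2,x3,x4=1100]: 11101011  (ones: 6)
  rows 104-111 [x1,x2,x3,x4=1101]: 11111111  (ones: 8)
  rows 112-119 [x1,x2,x3,x4=1110]: 11101011  (ones: 6)
  rows 120-127 [x1,x2,x3,x4=1111]: 11111111  (ones: 8)
Count of 1-rows = 6+8+6+8+6+8+6+8+6+8+6+8+6+8+6+8 = 112

112


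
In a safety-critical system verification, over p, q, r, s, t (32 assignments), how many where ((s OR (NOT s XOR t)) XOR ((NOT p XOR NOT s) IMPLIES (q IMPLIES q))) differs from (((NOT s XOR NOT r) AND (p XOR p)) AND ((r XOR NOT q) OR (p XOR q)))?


F1 = ((s OR (NOT s XOR t)) XOR ((NOT p XOR NOT s) IMPLIES (q IMPLIES q)))
F2 = (((NOT s XOR NOT r) AND (p XOR p)) AND ((r XOR NOT q) OR (p XOR q)))
Evaluate both on each of 32 rows (bits = p,q,r,s,t):
  row 0 [00000]: F1=0 F2=0 -> 0
  row 1 [00001]: F1=1 F2=0 (differ) -> 1
  row 2 [00010]: F1=0 F2=0 -> 0
  row 3 [00011]: F1=0 F2=0 -> 0
  row 4 [00100]: F1=0 F2=0 -> 0
  row 5 [00101]: F1=1 F2=0 (differ) -> 1
  row 6 [00110]: F1=0 F2=0 -> 0
  row 7 [00111]: F1=0 F2=0 -> 0
  row 8 [01000]: F1=0 F2=0 -> 0
  row 9 [01001]: F1=1 F2=0 (differ) -> 1
  row 10 [01010]: F1=0 F2=0 -> 0
  row 11 [01011]: F1=0 F2=0 -> 0
  row 12 [01100]: F1=0 F2=0 -> 0
  row 13 [01101]: F1=1 F2=0 (differ) -> 1
  row 14 [01110]: F1=0 F2=0 -> 0
  row 15 [01111]: F1=0 F2=0 -> 0
  row 16 [10000]: F1=0 F2=0 -> 0
  row 17 [10001]: F1=1 F2=0 (differ) -> 1
  row 18 [10010]: F1=0 F2=0 -> 0
  row 19 [10011]: F1=0 F2=0 -> 0
  row 20 [10100]: F1=0 F2=0 -> 0
  row 21 [10101]: F1=1 F2=0 (differ) -> 1
  row 22 [10110]: F1=0 F2=0 -> 0
  row 23 [10111]: F1=0 F2=0 -> 0
  row 24 [11000]: F1=0 F2=0 -> 0
  row 25 [11001]: F1=1 F2=0 (differ) -> 1
  row 26 [11010]: F1=0 F2=0 -> 0
  row 27 [11011]: F1=0 F2=0 -> 0
  row 28 [11100]: F1=0 F2=0 -> 0
  row 29 [11101]: F1=1 F2=0 (differ) -> 1
  row 30 [11110]: F1=0 F2=0 -> 0
  row 31 [11111]: F1=0 F2=0 -> 0
Full result column, 8 rows per line (p,q fixed per line; r,s,t runs 000..111 left to right):
  rows 0-7 [p,q=00]: 01000100  (ones: 2)
  rows 8-15 [p,q=01]: 01000100  (ones: 2)
  rows 16-23 [p,q=10]: 01000100  (ones: 2)
  rows 24-31 [p,q=11]: 01000100  (ones: 2)
Disagreements = 2+2+2+2 = 8

8


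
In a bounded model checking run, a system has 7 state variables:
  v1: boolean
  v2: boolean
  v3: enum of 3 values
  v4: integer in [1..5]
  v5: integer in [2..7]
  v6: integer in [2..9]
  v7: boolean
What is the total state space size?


State space = product of domain sizes of all variables.
Domain sizes:
  v1 (boolean): 2
  v2 (boolean): 2
  v3 (enum of 3 values): 3
  v4 (integer in [1..5]): 5
  v5 (integer in [2..7]): 6
  v6 (integer in [2..9]): 8
  v7 (boolean): 2
Product = 2 * 2 * 3 * 5 * 6 * 8 * 2 = 5760

5760


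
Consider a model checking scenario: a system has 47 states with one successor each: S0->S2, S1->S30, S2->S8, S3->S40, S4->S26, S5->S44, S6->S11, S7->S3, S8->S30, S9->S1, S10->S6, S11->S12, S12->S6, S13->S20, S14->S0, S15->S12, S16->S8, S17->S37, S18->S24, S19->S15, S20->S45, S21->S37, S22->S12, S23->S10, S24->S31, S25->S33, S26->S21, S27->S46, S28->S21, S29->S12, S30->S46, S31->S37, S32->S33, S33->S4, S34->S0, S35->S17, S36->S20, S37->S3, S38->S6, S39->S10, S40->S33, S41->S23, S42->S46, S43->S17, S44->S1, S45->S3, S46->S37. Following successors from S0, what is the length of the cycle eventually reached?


Trace from S0 until a state repeats:
  S0 -> S2 -> S8 -> S30 -> S46 -> S37 -> S3 -> S40 -> S33 -> S4 -> S26 -> S21 -> S37
S37 first seen at step 5, revisited at step 12.
Cycle length = 12 - 5 = 7

7


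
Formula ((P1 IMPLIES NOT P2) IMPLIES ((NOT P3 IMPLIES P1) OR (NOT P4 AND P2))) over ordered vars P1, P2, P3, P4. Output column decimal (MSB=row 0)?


Formula: ((P1 IMPLIES NOT P2) IMPLIES ((NOT P3 IMPLIES P1) OR (NOT P4 AND P2))) over P1, P2, P3, P4 (16 rows)
Evaluate each row (bits = P1,P2,P3,P4, MSB first):
  row 0 [0000]: ((0 IMPLIES NOT 0) IMPLIES ((NOT 0 IMPLIES 0) OR (NOT 0 AND 0))) -> 0
  row 1 [0001]: ((0 IMPLIES NOT 0) IMPLIES ((NOT 0 IMPLIES 0) OR (NOT 1 AND 0))) -> 0
  row 2 [0010]: ((0 IMPLIES NOT 0) IMPLIES ((NOT 1 IMPLIES 0) OR (NOT 0 AND 0))) -> 1
  row 3 [0011]: ((0 IMPLIES NOT 0) IMPLIES ((NOT 1 IMPLIES 0) OR (NOT 1 AND 0))) -> 1
  row 4 [0100]: ((0 IMPLIES NOT 1) IMPLIES ((NOT 0 IMPLIES 0) OR (NOT 0 AND 1))) -> 1
  row 5 [0101]: ((0 IMPLIES NOT 1) IMPLIES ((NOT 0 IMPLIES 0) OR (NOT 1 AND 1))) -> 0
  row 6 [0110]: ((0 IMPLIES NOT 1) IMPLIES ((NOT 1 IMPLIES 0) OR (NOT 0 AND 1))) -> 1
  row 7 [0111]: ((0 IMPLIES NOT 1) IMPLIES ((NOT 1 IMPLIES 0) OR (NOT 1 AND 1))) -> 1
  row 8 [1000]: ((1 IMPLIES NOT 0) IMPLIES ((NOT 0 IMPLIES 1) OR (NOT 0 AND 0))) -> 1
  row 9 [1001]: ((1 IMPLIES NOT 0) IMPLIES ((NOT 0 IMPLIES 1) OR (NOT 1 AND 0))) -> 1
  row 10 [1010]: ((1 IMPLIES NOT 0) IMPLIES ((NOT 1 IMPLIES 1) OR (NOT 0 AND 0))) -> 1
  row 11 [1011]: ((1 IMPLIES NOT 0) IMPLIES ((NOT 1 IMPLIES 1) OR (NOT 1 AND 0))) -> 1
  row 12 [1100]: ((1 IMPLIES NOT 1) IMPLIES ((NOT 0 IMPLIES 1) OR (NOT 0 AND 1))) -> 1
  row 13 [1101]: ((1 IMPLIES NOT 1) IMPLIES ((NOT 0 IMPLIES 1) OR (NOT 1 AND 1))) -> 1
  row 14 [1110]: ((1 IMPLIES NOT 1) IMPLIES ((NOT 1 IMPLIES 1) OR (NOT 0 AND 1))) -> 1
  row 15 [1111]: ((1 IMPLIES NOT 1) IMPLIES ((NOT 1 IMPLIES 1) OR (NOT 1 AND 1))) -> 1
Full result column, 4 rows per line (P1,P2 fixed per line; P3,P4 runs 00..11 left to right):
  rows 0-3 [P1,P2=00]: 0011  = hex 3
  rows 4-7 [P1,P2=01]: 1011  = hex B
  rows 8-11 [P1,P2=10]: 1111  = hex F
  rows 12-15 [P1,P2=11]: 1111  = hex F
Output column (row 0 .. row 15) = 0011101111111111
Output column grouped in 4s = 0011 1011 1111 1111 = 0x3BFF
Convert to decimal digit by digit (value = value*16 + digit):
  3 -> 3
  3*16 + 11 (B) = 59
  59*16 + 15 (F) = 959
  959*16 + 15 (F) = 15359
Decimal = 15359

15359


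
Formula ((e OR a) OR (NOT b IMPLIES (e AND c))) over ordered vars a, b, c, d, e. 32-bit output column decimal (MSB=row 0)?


Formula: ((e OR a) OR (NOT b IMPLIES (e AND c))) over a, b, c, d, e (32 rows)
Evaluate each row (bits = a,b,c,d,e, MSB first):
  row 0 [00000]: ((0 OR 0) OR (NOT 0 IMPLIES (0 AND 0))) -> 0
  row 1 [00001]: ((1 OR 0) OR (NOT 0 IMPLIES (1 AND 0))) -> 1
  row 2 [00010]: ((0 OR 0) OR (NOT 0 IMPLIES (0 AND 0))) -> 0
  row 3 [00011]: ((1 OR 0) OR (NOT 0 IMPLIES (1 AND 0))) -> 1
  row 4 [00100]: ((0 OR 0) OR (NOT 0 IMPLIES (0 AND 1))) -> 0
  row 5 [00101]: ((1 OR 0) OR (NOT 0 IMPLIES (1 AND 1))) -> 1
  row 6 [00110]: ((0 OR 0) OR (NOT 0 IMPLIES (0 AND 1))) -> 0
  row 7 [00111]: ((1 OR 0) OR (NOT 0 IMPLIES (1 AND 1))) -> 1
  row 8 [01000]: ((0 OR 0) OR (NOT 1 IMPLIES (0 AND 0))) -> 1
  row 9 [01001]: ((1 OR 0) OR (NOT 1 IMPLIES (1 AND 0))) -> 1
  row 10 [01010]: ((0 OR 0) OR (NOT 1 IMPLIES (0 AND 0))) -> 1
  row 11 [01011]: ((1 OR 0) OR (NOT 1 IMPLIES (1 AND 0))) -> 1
  row 12 [01100]: ((0 OR 0) OR (NOT 1 IMPLIES (0 AND 1))) -> 1
  row 13 [01101]: ((1 OR 0) OR (NOT 1 IMPLIES (1 AND 1))) -> 1
  row 14 [01110]: ((0 OR 0) OR (NOT 1 IMPLIES (0 AND 1))) -> 1
  row 15 [01111]: ((1 OR 0) OR (NOT 1 IMPLIES (1 AND 1))) -> 1
  row 16 [10000]: ((0 OR 1) OR (NOT 0 IMPLIES (0 AND 0))) -> 1
  row 17 [10001]: ((1 OR 1) OR (NOT 0 IMPLIES (1 AND 0))) -> 1
  row 18 [10010]: ((0 OR 1) OR (NOT 0 IMPLIES (0 AND 0))) -> 1
  row 19 [10011]: ((1 OR 1) OR (NOT 0 IMPLIES (1 AND 0))) -> 1
  row 20 [10100]: ((0 OR 1) OR (NOT 0 IMPLIES (0 AND 1))) -> 1
  row 21 [10101]: ((1 OR 1) OR (NOT 0 IMPLIES (1 AND 1))) -> 1
  row 22 [10110]: ((0 OR 1) OR (NOT 0 IMPLIES (0 AND 1))) -> 1
  row 23 [10111]: ((1 OR 1) OR (NOT 0 IMPLIES (1 AND 1))) -> 1
  row 24 [11000]: ((0 OR 1) OR (NOT 1 IMPLIES (0 AND 0))) -> 1
  row 25 [11001]: ((1 OR 1) OR (NOT 1 IMPLIES (1 AND 0))) -> 1
  row 26 [11010]: ((0 OR 1) OR (NOT 1 IMPLIES (0 AND 0))) -> 1
  row 27 [11011]: ((1 OR 1) OR (NOT 1 IMPLIES (1 AND 0))) -> 1
  row 28 [11100]: ((0 OR 1) OR (NOT 1 IMPLIES (0 AND 1))) -> 1
  row 29 [11101]: ((1 OR 1) OR (NOT 1 IMPLIES (1 AND 1))) -> 1
  row 30 [11110]: ((0 OR 1) OR (NOT 1 IMPLIES (0 AND 1))) -> 1
  row 31 [11111]: ((1 OR 1) OR (NOT 1 IMPLIES (1 AND 1))) -> 1
Full result column, 4 rows per line (a,b,c fixed per line; d,e runs 00..11 left to right):
  rows 0-3 [a,b,c=000]: 0101  = hex 5
  rows 4-7 [a,b,c=001]: 0101  = hex 5
  rows 8-11 [a,b,c=010]: 1111  = hex F
  rows 12-15 [a,b,c=011]: 1111  = hex F
  rows 16-19 [a,b,c=100]: 1111  = hex F
  rows 20-23 [a,b,c=101]: 1111  = hex F
  rows 24-27 [a,b,c=110]: 1111  = hex F
  rows 28-31 [a,b,c=111]: 1111  = hex F
Output column (row 0 .. row 31) = 01010101111111111111111111111111
Output column grouped in 4s = 0101 0101 1111 1111 1111 1111 1111 1111 = 0x55FFFFFF
Convert to decimal digit by digit (value = value*16 + digit):
  5 -> 5
  5*16 + 5 = 85
  85*16 + 15 (F) = 1375
  1375*16 + 15 (F) = 22015
  22015*16 + 15 (F) = 352255
  352255*16 + 15 (F) = 5636095
  5636095*16 + 15 (F) = 90177535
  90177535*16 + 15 (F) = 1442840575
Decimal = 1442840575

1442840575


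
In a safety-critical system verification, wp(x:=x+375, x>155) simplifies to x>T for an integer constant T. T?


Formula: wp(x:=E, P) = P[E/x] (substitute E for x in postcondition)
Step 1: Postcondition: x>155
Step 2: Substitute x+375 for x: x+375>155
Step 3: Solve for x: x > 155-375 = -220

-220


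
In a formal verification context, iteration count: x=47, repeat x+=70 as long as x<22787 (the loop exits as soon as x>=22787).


Step 1: x goes from 47 toward 22787 by 70; the body runs while x<22787, so iterations = ceil((bound-start)/step)
Step 2: Distance=22740
Step 3: ceil(22740/70)=325

325


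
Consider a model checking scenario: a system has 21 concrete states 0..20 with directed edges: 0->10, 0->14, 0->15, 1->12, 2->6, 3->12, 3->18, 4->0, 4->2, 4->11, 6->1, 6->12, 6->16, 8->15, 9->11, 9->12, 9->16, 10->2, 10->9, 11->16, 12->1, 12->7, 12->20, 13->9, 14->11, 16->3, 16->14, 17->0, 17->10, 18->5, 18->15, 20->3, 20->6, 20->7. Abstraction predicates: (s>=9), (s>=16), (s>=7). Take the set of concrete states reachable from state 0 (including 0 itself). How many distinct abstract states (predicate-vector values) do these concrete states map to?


BFS from 0:
Concrete reachable: {0, 1, 2, 3, 5, 6, 7, 9, 10, 11, 12, 14, 15, 16, 18, 20}
Abstract via predicates (s>=9), (s>=16), (s>=7):
  (0,0,0) <- {0, 1, 2, 3, 5, 6}
  (0,0,1) <- {7}
  (1,0,1) <- {9, 10, 11, 12, 14, 15}
  (1,1,1) <- {16, 18, 20}
Distinct abstract states = 4

4


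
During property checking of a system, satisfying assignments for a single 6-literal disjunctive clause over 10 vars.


Step 1: Total=2^10=1024
Step 2: Unsat when all 6 false: 2^4=16
Step 3: Sat=1024-16=1008

1008


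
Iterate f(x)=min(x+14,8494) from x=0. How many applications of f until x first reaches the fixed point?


Step 1: x=0, cap=8494, increment=14
Step 2: x grows by 14 each step until capped at 8494; fixed point is x=8494
Step 3: iterations = ceil(8494/14) = 607

607


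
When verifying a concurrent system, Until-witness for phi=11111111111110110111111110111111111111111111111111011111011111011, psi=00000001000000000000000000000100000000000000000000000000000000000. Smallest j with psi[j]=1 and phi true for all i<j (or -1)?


(phi U psi) at 0: need smallest j with psi[j]=1 and phi[i]=1 for all i in [0,j).
Scan from step 0:
  step 0: phi=1, psi=0 -> continue
  step 1: phi=1, psi=0 -> continue
  step 2: phi=1, psi=0 -> continue
  step 3: phi=1, psi=0 -> continue
  step 7: psi=1 and phi held for [0,7) -> witness found
Witness step = 7

7


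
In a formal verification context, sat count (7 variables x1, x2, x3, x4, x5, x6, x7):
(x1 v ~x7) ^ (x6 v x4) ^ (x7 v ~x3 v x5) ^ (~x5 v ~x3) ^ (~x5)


CNF with 5 clauses over 7 vars (128 assignments).
An assignment satisfies CNF iff every clause has >=1 true literal.
Check each row (bits = x1,x2,x3,x4,x5,x6,x7; clause T/F shown):
  row 0 [0000000]: clauses=TFTTT -> 0
  row 1 [0000001]: clauses=FFTTT -> 0
  row 2 [0000010]: clauses=TTTTT -> 1
  row 3 [0000011]: clauses=FTTTT -> 0
  row 4 [0000100]: clauses=TFTTF -> 0
  (every remaining row is evaluated the same way; all 128 results are listed next)
Full result column, 8 rows per line (x1,x2,x3,x4 fixed per line; x5,x6,x7 runs 000..111 left to right):
  rows 0-7 [x1,x2,x3,x4=0000]: 00100000  (ones: 1)
  rows 8-15 [x1,x2,x3,x4=0001]: 10100000  (ones: 2)
  rows 16-23 [x1,x2,x3,x4=0010]: 00000000  (ones: 0)
  rows 24-31 [x1,x2,x3,x4=0011]: 00000000  (ones: 0)
  rows 32-39 [x1,x2,x3,x4=0100]: 00100000  (ones: 1)
  rows 40-47 [x1,x2,x3,x4=0101]: 10100000  (ones: 2)
  rows 48-55 [x1,x2,x3,x4=0110]: 00000000  (ones: 0)
  rows 56-63 [x1,x2,x3,x4=0111]: 00000000  (ones: 0)
  rows 64-71 [x1,x2,x3,x4=1000]: 00110000  (ones: 2)
  rows 72-79 [x1,x2,x3,x4=1001]: 11110000  (ones: 4)
  rows 80-87 [x1,x2,x3,x4=1010]: 00010000  (ones: 1)
  rows 88-95 [x1,x2,x3,x4=1011]: 01010000  (ones: 2)
  rows 96-103 [x1,x2,x3,x4=1100]: 00110000  (ones: 2)
  rows 104-111 [x1,x2,x3,x4=1101]: 11110000  (ones: 4)
  rows 112-119 [x1,x2,x3,x4=1110]: 00010000  (ones: 1)
  rows 120-127 [x1,x2,x3,x4=1111]: 01010000  (ones: 2)
Satisfying assignments = 1+2+0+0+1+2+0+0+2+4+1+2+2+4+1+2 = 24

24


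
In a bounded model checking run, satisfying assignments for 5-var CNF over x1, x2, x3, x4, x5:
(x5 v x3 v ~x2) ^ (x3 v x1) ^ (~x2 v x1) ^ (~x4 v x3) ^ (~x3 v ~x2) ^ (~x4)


CNF with 6 clauses over 5 vars (32 assignments).
An assignment satisfies CNF iff every clause has >=1 true literal.
Check each row (bits = x1,x2,x3,x4,x5; clause T/F shown):
  row 0 [00000]: clauses=TFTTTT -> 0
  row 1 [00001]: clauses=TFTTTT -> 0
  row 2 [00010]: clauses=TFTFTF -> 0
  row 3 [00011]: clauses=TFTFTF -> 0
  row 4 [00100]: clauses=TTTTTT -> 1
  row 5 [00101]: clauses=TTTTTT -> 1
  row 6 [00110]: clauses=TTTTTF -> 0
  row 7 [00111]: clauses=TTTTTF -> 0
  row 8 [01000]: clauses=FFFTTT -> 0
  row 9 [01001]: clauses=TFFTTT -> 0
  row 10 [01010]: clauses=FFFFTF -> 0
  row 11 [01011]: clauses=TFFFTF -> 0
  row 12 [01100]: clauses=TTFTFT -> 0
  row 13 [01101]: clauses=TTFTFT -> 0
  row 14 [01110]: clauses=TTFTFF -> 0
  row 15 [01111]: clauses=TTFTFF -> 0
  row 16 [10000]: clauses=TTTTTT -> 1
  row 17 [10001]: clauses=TTTTTT -> 1
  row 18 [10010]: clauses=TTTFTF -> 0
  row 19 [10011]: clauses=TTTFTF -> 0
  row 20 [10100]: clauses=TTTTTT -> 1
  row 21 [10101]: clauses=TTTTTT -> 1
  row 22 [10110]: clauses=TTTTTF -> 0
  row 23 [10111]: clauses=TTTTTF -> 0
  row 24 [11000]: clauses=FTTTTT -> 0
  row 25 [11001]: clauses=TTTTTT -> 1
  row 26 [11010]: clauses=FTTFTF -> 0
  row 27 [11011]: clauses=TTTFTF -> 0
  row 28 [11100]: clauses=TTTTFT -> 0
  row 29 [11101]: clauses=TTTTFT -> 0
  row 30 [11110]: clauses=TTTTFF -> 0
  row 31 [11111]: clauses=TTTTFF -> 0
Full result column, 8 rows per line (x1,x2 fixed per line; x3,x4,x5 runs 000..111 left to right):
  rows 0-7 [x1,x2=00]: 00001100  (ones: 2)
  rows 8-15 [x1,x2=01]: 00000000  (ones: 0)
  rows 16-23 [x1,x2=10]: 11001100  (ones: 4)
  rows 24-31 [x1,x2=11]: 01000000  (ones: 1)
Satisfying assignments = 2+0+4+1 = 7

7


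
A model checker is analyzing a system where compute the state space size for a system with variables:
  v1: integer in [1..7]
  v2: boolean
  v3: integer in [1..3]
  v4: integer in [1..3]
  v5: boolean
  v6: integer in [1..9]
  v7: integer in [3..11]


State space = product of domain sizes of all variables.
Domain sizes:
  v1 (integer in [1..7]): 7
  v2 (boolean): 2
  v3 (integer in [1..3]): 3
  v4 (integer in [1..3]): 3
  v5 (boolean): 2
  v6 (integer in [1..9]): 9
  v7 (integer in [3..11]): 9
Product = 7 * 2 * 3 * 3 * 2 * 9 * 9 = 20412

20412


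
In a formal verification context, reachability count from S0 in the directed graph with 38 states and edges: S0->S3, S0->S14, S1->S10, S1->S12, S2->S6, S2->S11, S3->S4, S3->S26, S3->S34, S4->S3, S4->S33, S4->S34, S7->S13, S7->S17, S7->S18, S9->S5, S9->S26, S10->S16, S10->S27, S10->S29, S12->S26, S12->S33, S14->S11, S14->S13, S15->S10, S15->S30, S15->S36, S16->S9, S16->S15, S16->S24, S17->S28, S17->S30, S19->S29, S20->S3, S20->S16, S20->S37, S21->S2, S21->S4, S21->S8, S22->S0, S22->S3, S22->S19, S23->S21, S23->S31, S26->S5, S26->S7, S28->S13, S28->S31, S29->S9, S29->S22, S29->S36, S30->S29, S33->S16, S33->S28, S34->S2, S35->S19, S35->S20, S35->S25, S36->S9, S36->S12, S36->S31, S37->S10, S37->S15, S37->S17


BFS from S0:
  layer 0: {S0}
  layer 1: {S3, S14}
  layer 2: {S4, S11, S13, S26, S34}
  layer 3: {S2, S5, S7, S33}
  layer 4: {S6, S16, S17, S18, S28}
  layer 5: {S9, S15, S24, S30, S31}
  layer 6: {S10, S29, S36}
  layer 7: {S12, S22, S27}
  layer 8: {S19}
Reachable set: {S0, S2, S3, S4, S5, S6, S7, S9, S10, S11, S12, S13, S14, S15, S16, S17, S18, S19, S22, S24, S26, S27, S28, S29, S30, S31, S33, S34, S36}
Count = 29

29


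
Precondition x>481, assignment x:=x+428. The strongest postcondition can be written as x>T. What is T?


Formula: sp(P, x:=E) = exists old_x. (x = E[old_x/x]) AND P[old_x/x] (old_x is the value of x before the assignment; eliminate old_x by solving x = E[old_x/x] for old_x)
Step 1: Precondition P: x>481, i.e. old_x > 481
Step 2: Assignment gives x = old_x + 428, so old_x = x - 428
Step 3: Substitute into P: x - 428 > 481
Step 4: Simplify: x > 481+428 = 909

909


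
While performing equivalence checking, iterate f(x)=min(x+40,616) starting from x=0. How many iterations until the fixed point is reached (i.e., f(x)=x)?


Step 1: x=0, cap=616, increment=40
Step 2: x grows by 40 each step until capped at 616; fixed point is x=616
Step 3: iterations = ceil(616/40) = 16

16


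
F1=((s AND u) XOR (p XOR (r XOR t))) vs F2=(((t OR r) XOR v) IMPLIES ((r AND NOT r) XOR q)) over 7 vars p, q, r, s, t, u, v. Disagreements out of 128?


F1 = ((s AND u) XOR (p XOR (r XOR t)))
F2 = (((t OR r) XOR v) IMPLIES ((r AND NOT r) XOR q))
Evaluate both on each of 128 rows (bits = p,q,r,s,t,u,v):
  row 0 [0000000]: F1=0 F2=1 (differ) -> 1
  row 1 [0000001]: F1=0 F2=0 -> 0
  row 2 [0000010]: F1=0 F2=1 (differ) -> 1
  row 3 [0000011]: F1=0 F2=0 -> 0
  row 4 [0000100]: F1=1 F2=0 (differ) -> 1
  (every remaining row is evaluated the same way; all 128 results are listed next)
Full result column, 8 rows per line (p,q,r,s fixed per line; t,u,v runs 000..111 left to right):
  rows 0-7 [p,q,r,s=0000]: 10101010  (ones: 4)
  rows 8-15 [p,q,r,s=0001]: 10011001  (ones: 4)
  rows 16-23 [p,q,r,s=0010]: 10100101  (ones: 4)
  rows 24-31 [p,q,r,s=0011]: 10010110  (ones: 4)
  rows 32-39 [p,q,r,s=0100]: 11110000  (ones: 4)
  rows 40-47 [p,q,r,s=0101]: 11000011  (ones: 4)
  rows 48-55 [p,q,r,s=0110]: 00001111  (ones: 4)
  rows 56-63 [p,q,r,s=0111]: 00111100  (ones: 4)
  rows 64-71 [p,q,r,s=1000]: 01010101  (ones: 4)
  rows 72-79 [p,q,r,s=1001]: 01100110  (ones: 4)
  rows 80-87 [p,q,r,s=1010]: 01011010  (ones: 4)
  rows 88-95 [p,q,r,s=1011]: 01101001  (ones: 4)
  rows 96-103 [p,q,r,s=1100]: 00001111  (ones: 4)
  rows 104-111 [p,q,r,s=1101]: 00111100  (ones: 4)
  rows 112-119 [p,q,r,s=1110]: 11110000  (ones: 4)
  rows 120-127 [p,q,r,s=1111]: 11000011  (ones: 4)
Disagreements = 4+4+4+4+4+4+4+4+4+4+4+4+4+4+4+4 = 64

64


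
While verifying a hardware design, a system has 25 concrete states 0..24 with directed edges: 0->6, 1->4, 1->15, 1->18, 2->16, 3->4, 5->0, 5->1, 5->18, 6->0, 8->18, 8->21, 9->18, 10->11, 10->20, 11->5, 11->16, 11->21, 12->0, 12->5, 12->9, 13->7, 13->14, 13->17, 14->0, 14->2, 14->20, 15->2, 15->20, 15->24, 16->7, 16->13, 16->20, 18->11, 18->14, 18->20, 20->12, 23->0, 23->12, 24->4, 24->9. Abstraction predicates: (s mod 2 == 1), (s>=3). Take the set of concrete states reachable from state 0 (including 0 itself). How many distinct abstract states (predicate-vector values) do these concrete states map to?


BFS from 0:
Concrete reachable: {0, 6}
Abstract via predicates (s mod 2 == 1), (s>=3):
  (0,0) <- {0}
  (0,1) <- {6}
Distinct abstract states = 2

2


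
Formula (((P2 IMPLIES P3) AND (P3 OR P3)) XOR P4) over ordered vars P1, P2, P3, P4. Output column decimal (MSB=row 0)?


Formula: (((P2 IMPLIES P3) AND (P3 OR P3)) XOR P4) over P1, P2, P3, P4 (16 rows)
Evaluate each row (bits = P1,P2,P3,P4, MSB first):
  row 0 [0000]: (((0 IMPLIES 0) AND (0 OR 0)) XOR 0) -> 0
  row 1 [0001]: (((0 IMPLIES 0) AND (0 OR 0)) XOR 1) -> 1
  row 2 [0010]: (((0 IMPLIES 1) AND (1 OR 1)) XOR 0) -> 1
  row 3 [0011]: (((0 IMPLIES 1) AND (1 OR 1)) XOR 1) -> 0
  row 4 [0100]: (((1 IMPLIES 0) AND (0 OR 0)) XOR 0) -> 0
  row 5 [0101]: (((1 IMPLIES 0) AND (0 OR 0)) XOR 1) -> 1
  row 6 [0110]: (((1 IMPLIES 1) AND (1 OR 1)) XOR 0) -> 1
  row 7 [0111]: (((1 IMPLIES 1) AND (1 OR 1)) XOR 1) -> 0
  row 8 [1000]: (((0 IMPLIES 0) AND (0 OR 0)) XOR 0) -> 0
  row 9 [1001]: (((0 IMPLIES 0) AND (0 OR 0)) XOR 1) -> 1
  row 10 [1010]: (((0 IMPLIES 1) AND (1 OR 1)) XOR 0) -> 1
  row 11 [1011]: (((0 IMPLIES 1) AND (1 OR 1)) XOR 1) -> 0
  row 12 [1100]: (((1 IMPLIES 0) AND (0 OR 0)) XOR 0) -> 0
  row 13 [1101]: (((1 IMPLIES 0) AND (0 OR 0)) XOR 1) -> 1
  row 14 [1110]: (((1 IMPLIES 1) AND (1 OR 1)) XOR 0) -> 1
  row 15 [1111]: (((1 IMPLIES 1) AND (1 OR 1)) XOR 1) -> 0
Full result column, 4 rows per line (P1,P2 fixed per line; P3,P4 runs 00..11 left to right):
  rows 0-3 [P1,P2=00]: 0110  = hex 6
  rows 4-7 [P1,P2=01]: 0110  = hex 6
  rows 8-11 [P1,P2=10]: 0110  = hex 6
  rows 12-15 [P1,P2=11]: 0110  = hex 6
Output column (row 0 .. row 15) = 0110011001100110
Output column grouped in 4s = 0110 0110 0110 0110 = 0x6666
Convert to decimal digit by digit (value = value*16 + digit):
  6 -> 6
  6*16 + 6 = 102
  102*16 + 6 = 1638
  1638*16 + 6 = 26214
Decimal = 26214

26214


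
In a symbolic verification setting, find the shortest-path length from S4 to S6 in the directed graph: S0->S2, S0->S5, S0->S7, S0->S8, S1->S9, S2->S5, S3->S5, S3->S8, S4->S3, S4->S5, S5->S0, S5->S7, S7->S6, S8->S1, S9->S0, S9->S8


BFS layer-by-layer from S4:
  dist 0: {S4}
  dist 1: {S3, S5}
  dist 2: {S0, S7, S8}
  dist 3: {S1, S2, S6}
  -> S6 reached at distance 3
Shortest path length = 3

3


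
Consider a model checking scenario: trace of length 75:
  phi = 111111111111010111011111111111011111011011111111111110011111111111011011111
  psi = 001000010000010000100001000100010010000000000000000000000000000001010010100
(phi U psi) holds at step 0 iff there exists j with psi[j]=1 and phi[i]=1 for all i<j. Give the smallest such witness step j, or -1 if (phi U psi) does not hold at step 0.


(phi U psi) at 0: need smallest j with psi[j]=1 and phi[i]=1 for all i in [0,j).
Scan from step 0:
  step 0: phi=1, psi=0 -> continue
  step 1: phi=1, psi=0 -> continue
  step 2: psi=1 and phi held for [0,2) -> witness found
Witness step = 2

2


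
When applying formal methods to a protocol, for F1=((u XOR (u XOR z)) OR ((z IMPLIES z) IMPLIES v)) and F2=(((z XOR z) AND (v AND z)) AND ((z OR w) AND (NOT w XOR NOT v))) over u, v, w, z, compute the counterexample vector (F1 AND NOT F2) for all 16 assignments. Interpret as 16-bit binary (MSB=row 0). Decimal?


F1 = ((u XOR (u XOR z)) OR ((z IMPLIES z) IMPLIES v))
F2 = (((z XOR z) AND (v AND z)) AND ((z OR w) AND (NOT w XOR NOT v)))
Counterexample to F1=>F2 is where F1=1 and F2=0.
Evaluate each row (bits = u,v,w,z, MSB first):
  row 0 [0000]: F1=0 F2=0 -> F1&~F2 -> 0
  row 1 [0001]: F1=1 F2=0 -> F1&~F2 -> 1
  row 2 [0010]: F1=0 F2=0 -> F1&~F2 -> 0
  row 3 [0011]: F1=1 F2=0 -> F1&~F2 -> 1
  row 4 [0100]: F1=1 F2=0 -> F1&~F2 -> 1
  row 5 [0101]: F1=1 F2=0 -> F1&~F2 -> 1
  row 6 [0110]: F1=1 F2=0 -> F1&~F2 -> 1
  row 7 [0111]: F1=1 F2=0 -> F1&~F2 -> 1
  row 8 [1000]: F1=0 F2=0 -> F1&~F2 -> 0
  row 9 [1001]: F1=1 F2=0 -> F1&~F2 -> 1
  row 10 [1010]: F1=0 F2=0 -> F1&~F2 -> 0
  row 11 [1011]: F1=1 F2=0 -> F1&~F2 -> 1
  row 12 [1100]: F1=1 F2=0 -> F1&~F2 -> 1
  row 13 [1101]: F1=1 F2=0 -> F1&~F2 -> 1
  row 14 [1110]: F1=1 F2=0 -> F1&~F2 -> 1
  row 15 [1111]: F1=1 F2=0 -> F1&~F2 -> 1
Full result column, 4 rows per line (u,v fixed per line; w,z runs 00..11 left to right):
  rows 0-3 [u,v=00]: 0101  = hex 5
  rows 4-7 [u,v=01]: 1111  = hex F
  rows 8-11 [u,v=10]: 0101  = hex 5
  rows 12-15 [u,v=11]: 1111  = hex F
Counterexample vector (row 0 .. row 15) = 0101111101011111
Output column grouped in 4s = 0101 1111 0101 1111 = 0x5F5F
Convert to decimal digit by digit (value = value*16 + digit):
  5 -> 5
  5*16 + 15 (F) = 95
  95*16 + 5 = 1525
  1525*16 + 15 (F) = 24415
Decimal = 24415

24415
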